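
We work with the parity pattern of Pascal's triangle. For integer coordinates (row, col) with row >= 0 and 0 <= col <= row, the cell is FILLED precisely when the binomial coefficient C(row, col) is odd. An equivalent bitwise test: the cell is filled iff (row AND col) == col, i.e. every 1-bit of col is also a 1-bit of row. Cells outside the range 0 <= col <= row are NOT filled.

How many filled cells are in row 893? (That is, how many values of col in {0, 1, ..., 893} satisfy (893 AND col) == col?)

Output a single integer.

Answer: 256

Derivation:
893 in binary = 1101111101
popcount(893) = number of 1-bits in 1101111101 = 8
A col c satisfies (893 AND c) == c iff every set bit of c is also set in 893; each of the 8 set bits of 893 can independently be on or off in c.
count = 2^8 = 256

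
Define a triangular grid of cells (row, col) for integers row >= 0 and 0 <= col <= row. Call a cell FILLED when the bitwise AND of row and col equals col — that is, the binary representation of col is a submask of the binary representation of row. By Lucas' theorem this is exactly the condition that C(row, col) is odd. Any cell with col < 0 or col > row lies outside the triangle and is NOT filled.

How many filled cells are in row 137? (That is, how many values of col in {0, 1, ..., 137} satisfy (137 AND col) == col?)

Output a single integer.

Answer: 8

Derivation:
137 in binary = 10001001
popcount(137) = number of 1-bits in 10001001 = 3
A col c satisfies (137 AND c) == c iff every set bit of c is also set in 137; each of the 3 set bits of 137 can independently be on or off in c.
count = 2^3 = 8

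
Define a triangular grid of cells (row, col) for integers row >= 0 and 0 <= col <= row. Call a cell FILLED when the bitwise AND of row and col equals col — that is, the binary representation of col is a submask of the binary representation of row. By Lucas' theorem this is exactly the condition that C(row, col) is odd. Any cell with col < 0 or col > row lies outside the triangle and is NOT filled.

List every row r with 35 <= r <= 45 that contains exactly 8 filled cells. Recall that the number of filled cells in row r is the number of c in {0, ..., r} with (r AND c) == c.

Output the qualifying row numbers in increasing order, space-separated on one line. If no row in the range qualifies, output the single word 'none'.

Row r has 2^popcount(r) filled cells, so we need popcount(r) = log2(8) = 3.
Scan r = 35..45 and keep those with exactly 3 one-bits:
r=35=100011 popcount=3 -> KEEP
r=36=100100 popcount=2 -> skip
r=37=100101 popcount=3 -> KEEP
r=38=100110 popcount=3 -> KEEP
r=39=100111 popcount=4 -> skip
r=40=101000 popcount=2 -> skip
r=41=101001 popcount=3 -> KEEP
r=42=101010 popcount=3 -> KEEP
r=43=101011 popcount=4 -> skip
r=44=101100 popcount=3 -> KEEP
r=45=101101 popcount=4 -> skip
Kept rows: 35 37 38 41 42 44

Answer: 35 37 38 41 42 44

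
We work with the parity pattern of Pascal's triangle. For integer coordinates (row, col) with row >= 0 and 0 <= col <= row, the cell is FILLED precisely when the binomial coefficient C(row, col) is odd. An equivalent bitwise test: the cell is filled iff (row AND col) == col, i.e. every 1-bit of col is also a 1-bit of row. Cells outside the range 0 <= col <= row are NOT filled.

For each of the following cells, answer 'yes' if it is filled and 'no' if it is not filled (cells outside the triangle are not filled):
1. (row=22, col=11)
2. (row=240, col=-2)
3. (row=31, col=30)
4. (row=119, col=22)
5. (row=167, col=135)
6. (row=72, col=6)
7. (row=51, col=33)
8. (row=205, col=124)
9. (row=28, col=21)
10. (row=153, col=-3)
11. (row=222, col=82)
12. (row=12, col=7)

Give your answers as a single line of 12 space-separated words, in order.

Answer: no no yes yes yes no yes no no no yes no

Derivation:
(22,11): row=0b10110, col=0b1011, row AND col = 0b10 = 2; 2 != 11 -> empty
(240,-2): col outside [0, 240] -> not filled
(31,30): row=0b11111, col=0b11110, row AND col = 0b11110 = 30; 30 == 30 -> filled
(119,22): row=0b1110111, col=0b10110, row AND col = 0b10110 = 22; 22 == 22 -> filled
(167,135): row=0b10100111, col=0b10000111, row AND col = 0b10000111 = 135; 135 == 135 -> filled
(72,6): row=0b1001000, col=0b110, row AND col = 0b0 = 0; 0 != 6 -> empty
(51,33): row=0b110011, col=0b100001, row AND col = 0b100001 = 33; 33 == 33 -> filled
(205,124): row=0b11001101, col=0b1111100, row AND col = 0b1001100 = 76; 76 != 124 -> empty
(28,21): row=0b11100, col=0b10101, row AND col = 0b10100 = 20; 20 != 21 -> empty
(153,-3): col outside [0, 153] -> not filled
(222,82): row=0b11011110, col=0b1010010, row AND col = 0b1010010 = 82; 82 == 82 -> filled
(12,7): row=0b1100, col=0b111, row AND col = 0b100 = 4; 4 != 7 -> empty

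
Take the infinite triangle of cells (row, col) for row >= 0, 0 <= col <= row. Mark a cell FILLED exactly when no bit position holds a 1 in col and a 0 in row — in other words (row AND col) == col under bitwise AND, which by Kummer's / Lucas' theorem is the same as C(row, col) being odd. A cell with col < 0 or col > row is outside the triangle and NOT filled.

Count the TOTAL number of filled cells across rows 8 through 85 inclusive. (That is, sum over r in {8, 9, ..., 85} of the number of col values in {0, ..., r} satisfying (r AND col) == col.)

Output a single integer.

r8=1000 pc1: +2 =2
r9=1001 pc2: +4 =6
r10=1010 pc2: +4 =10
r11=1011 pc3: +8 =18
r12=1100 pc2: +4 =22
r13=1101 pc3: +8 =30
r14=1110 pc3: +8 =38
r15=1111 pc4: +16 =54
r16=10000 pc1: +2 =56
r17=10001 pc2: +4 =60
r18=10010 pc2: +4 =64
r19=10011 pc3: +8 =72
r20=10100 pc2: +4 =76
r21=10101 pc3: +8 =84
r22=10110 pc3: +8 =92
r23=10111 pc4: +16 =108
r24=11000 pc2: +4 =112
r25=11001 pc3: +8 =120
r26=11010 pc3: +8 =128
r27=11011 pc4: +16 =144
r28=11100 pc3: +8 =152
r29=11101 pc4: +16 =168
r30=11110 pc4: +16 =184
r31=11111 pc5: +32 =216
r32=100000 pc1: +2 =218
r33=100001 pc2: +4 =222
r34=100010 pc2: +4 =226
r35=100011 pc3: +8 =234
r36=100100 pc2: +4 =238
r37=100101 pc3: +8 =246
r38=100110 pc3: +8 =254
r39=100111 pc4: +16 =270
r40=101000 pc2: +4 =274
r41=101001 pc3: +8 =282
r42=101010 pc3: +8 =290
r43=101011 pc4: +16 =306
r44=101100 pc3: +8 =314
r45=101101 pc4: +16 =330
r46=101110 pc4: +16 =346
r47=101111 pc5: +32 =378
r48=110000 pc2: +4 =382
r49=110001 pc3: +8 =390
r50=110010 pc3: +8 =398
r51=110011 pc4: +16 =414
r52=110100 pc3: +8 =422
r53=110101 pc4: +16 =438
r54=110110 pc4: +16 =454
r55=110111 pc5: +32 =486
r56=111000 pc3: +8 =494
r57=111001 pc4: +16 =510
r58=111010 pc4: +16 =526
r59=111011 pc5: +32 =558
r60=111100 pc4: +16 =574
r61=111101 pc5: +32 =606
r62=111110 pc5: +32 =638
r63=111111 pc6: +64 =702
r64=1000000 pc1: +2 =704
r65=1000001 pc2: +4 =708
r66=1000010 pc2: +4 =712
r67=1000011 pc3: +8 =720
r68=1000100 pc2: +4 =724
r69=1000101 pc3: +8 =732
r70=1000110 pc3: +8 =740
r71=1000111 pc4: +16 =756
r72=1001000 pc2: +4 =760
r73=1001001 pc3: +8 =768
r74=1001010 pc3: +8 =776
r75=1001011 pc4: +16 =792
r76=1001100 pc3: +8 =800
r77=1001101 pc4: +16 =816
r78=1001110 pc4: +16 =832
r79=1001111 pc5: +32 =864
r80=1010000 pc2: +4 =868
r81=1010001 pc3: +8 =876
r82=1010010 pc3: +8 =884
r83=1010011 pc4: +16 =900
r84=1010100 pc3: +8 =908
r85=1010101 pc4: +16 =924

Answer: 924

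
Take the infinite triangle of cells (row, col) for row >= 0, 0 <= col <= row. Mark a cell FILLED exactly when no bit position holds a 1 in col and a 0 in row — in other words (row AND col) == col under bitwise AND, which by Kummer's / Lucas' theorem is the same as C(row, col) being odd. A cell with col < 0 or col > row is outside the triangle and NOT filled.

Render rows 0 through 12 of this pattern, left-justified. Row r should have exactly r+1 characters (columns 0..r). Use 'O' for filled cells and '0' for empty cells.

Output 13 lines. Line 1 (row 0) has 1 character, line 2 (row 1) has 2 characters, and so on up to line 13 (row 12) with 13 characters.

Answer: O
OO
O0O
OOOO
O000O
OO00OO
O0O0O0O
OOOOOOOO
O0000000O
OO000000OO
O0O00000O0O
OOOO0000OOOO
O000O000O000O

Derivation:
r0=0: O
r1=1: OO
r2=10: O0O
r3=11: OOOO
r4=100: O000O
r5=101: OO00OO
r6=110: O0O0O0O
r7=111: OOOOOOOO
r8=1000: O0000000O
r9=1001: OO000000OO
r10=1010: O0O00000O0O
r11=1011: OOOO0000OOOO
r12=1100: O000O000O000O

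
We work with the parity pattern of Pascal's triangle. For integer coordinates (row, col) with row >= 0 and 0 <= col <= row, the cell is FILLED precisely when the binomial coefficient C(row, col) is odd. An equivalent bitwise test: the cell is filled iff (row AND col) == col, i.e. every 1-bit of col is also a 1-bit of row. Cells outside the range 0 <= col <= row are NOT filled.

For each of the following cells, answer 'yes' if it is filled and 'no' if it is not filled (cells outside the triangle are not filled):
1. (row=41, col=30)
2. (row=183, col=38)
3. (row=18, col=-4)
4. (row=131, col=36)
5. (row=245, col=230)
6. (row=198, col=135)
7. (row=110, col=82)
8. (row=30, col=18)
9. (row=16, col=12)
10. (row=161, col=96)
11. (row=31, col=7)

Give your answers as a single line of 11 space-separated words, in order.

Answer: no yes no no no no no yes no no yes

Derivation:
(41,30): row=0b101001, col=0b11110, row AND col = 0b1000 = 8; 8 != 30 -> empty
(183,38): row=0b10110111, col=0b100110, row AND col = 0b100110 = 38; 38 == 38 -> filled
(18,-4): col outside [0, 18] -> not filled
(131,36): row=0b10000011, col=0b100100, row AND col = 0b0 = 0; 0 != 36 -> empty
(245,230): row=0b11110101, col=0b11100110, row AND col = 0b11100100 = 228; 228 != 230 -> empty
(198,135): row=0b11000110, col=0b10000111, row AND col = 0b10000110 = 134; 134 != 135 -> empty
(110,82): row=0b1101110, col=0b1010010, row AND col = 0b1000010 = 66; 66 != 82 -> empty
(30,18): row=0b11110, col=0b10010, row AND col = 0b10010 = 18; 18 == 18 -> filled
(16,12): row=0b10000, col=0b1100, row AND col = 0b0 = 0; 0 != 12 -> empty
(161,96): row=0b10100001, col=0b1100000, row AND col = 0b100000 = 32; 32 != 96 -> empty
(31,7): row=0b11111, col=0b111, row AND col = 0b111 = 7; 7 == 7 -> filled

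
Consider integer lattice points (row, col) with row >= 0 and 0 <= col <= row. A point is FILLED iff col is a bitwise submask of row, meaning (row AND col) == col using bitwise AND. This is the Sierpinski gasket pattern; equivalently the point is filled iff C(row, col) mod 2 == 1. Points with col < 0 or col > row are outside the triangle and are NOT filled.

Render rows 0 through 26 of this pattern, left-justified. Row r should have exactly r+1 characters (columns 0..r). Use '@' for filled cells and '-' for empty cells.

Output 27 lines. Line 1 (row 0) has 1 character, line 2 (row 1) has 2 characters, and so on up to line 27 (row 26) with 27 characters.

Answer: @
@@
@-@
@@@@
@---@
@@--@@
@-@-@-@
@@@@@@@@
@-------@
@@------@@
@-@-----@-@
@@@@----@@@@
@---@---@---@
@@--@@--@@--@@
@-@-@-@-@-@-@-@
@@@@@@@@@@@@@@@@
@---------------@
@@--------------@@
@-@-------------@-@
@@@@------------@@@@
@---@-----------@---@
@@--@@----------@@--@@
@-@-@-@---------@-@-@-@
@@@@@@@@--------@@@@@@@@
@-------@-------@-------@
@@------@@------@@------@@
@-@-----@-@-----@-@-----@-@

Derivation:
r0=0: @
r1=1: @@
r2=10: @-@
r3=11: @@@@
r4=100: @---@
r5=101: @@--@@
r6=110: @-@-@-@
r7=111: @@@@@@@@
r8=1000: @-------@
r9=1001: @@------@@
r10=1010: @-@-----@-@
r11=1011: @@@@----@@@@
r12=1100: @---@---@---@
r13=1101: @@--@@--@@--@@
r14=1110: @-@-@-@-@-@-@-@
r15=1111: @@@@@@@@@@@@@@@@
r16=10000: @---------------@
r17=10001: @@--------------@@
r18=10010: @-@-------------@-@
r19=10011: @@@@------------@@@@
r20=10100: @---@-----------@---@
r21=10101: @@--@@----------@@--@@
r22=10110: @-@-@-@---------@-@-@-@
r23=10111: @@@@@@@@--------@@@@@@@@
r24=11000: @-------@-------@-------@
r25=11001: @@------@@------@@------@@
r26=11010: @-@-----@-@-----@-@-----@-@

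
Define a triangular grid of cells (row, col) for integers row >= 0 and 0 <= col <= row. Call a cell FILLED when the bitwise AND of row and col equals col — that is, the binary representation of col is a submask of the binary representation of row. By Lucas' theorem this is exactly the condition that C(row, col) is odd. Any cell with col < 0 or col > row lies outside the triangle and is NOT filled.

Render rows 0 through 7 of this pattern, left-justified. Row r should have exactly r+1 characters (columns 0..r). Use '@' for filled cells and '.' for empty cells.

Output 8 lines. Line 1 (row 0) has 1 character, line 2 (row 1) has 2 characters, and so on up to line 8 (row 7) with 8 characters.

Answer: @
@@
@.@
@@@@
@...@
@@..@@
@.@.@.@
@@@@@@@@

Derivation:
r0=0: @
r1=1: @@
r2=10: @.@
r3=11: @@@@
r4=100: @...@
r5=101: @@..@@
r6=110: @.@.@.@
r7=111: @@@@@@@@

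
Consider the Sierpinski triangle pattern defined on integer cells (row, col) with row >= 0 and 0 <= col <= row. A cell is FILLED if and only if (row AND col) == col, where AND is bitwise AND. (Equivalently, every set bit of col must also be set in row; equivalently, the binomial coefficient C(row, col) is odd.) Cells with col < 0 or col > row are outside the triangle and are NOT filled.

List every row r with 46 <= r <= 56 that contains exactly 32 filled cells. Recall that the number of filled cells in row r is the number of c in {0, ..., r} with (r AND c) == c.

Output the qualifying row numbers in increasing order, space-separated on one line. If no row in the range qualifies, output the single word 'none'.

Answer: 47 55

Derivation:
Row r has 2^popcount(r) filled cells, so we need popcount(r) = log2(32) = 5.
Scan r = 46..56 and keep those with exactly 5 one-bits:
r=46=101110 popcount=4 -> skip
r=47=101111 popcount=5 -> KEEP
r=48=110000 popcount=2 -> skip
r=49=110001 popcount=3 -> skip
r=50=110010 popcount=3 -> skip
r=51=110011 popcount=4 -> skip
r=52=110100 popcount=3 -> skip
r=53=110101 popcount=4 -> skip
r=54=110110 popcount=4 -> skip
r=55=110111 popcount=5 -> KEEP
r=56=111000 popcount=3 -> skip
Kept rows: 47 55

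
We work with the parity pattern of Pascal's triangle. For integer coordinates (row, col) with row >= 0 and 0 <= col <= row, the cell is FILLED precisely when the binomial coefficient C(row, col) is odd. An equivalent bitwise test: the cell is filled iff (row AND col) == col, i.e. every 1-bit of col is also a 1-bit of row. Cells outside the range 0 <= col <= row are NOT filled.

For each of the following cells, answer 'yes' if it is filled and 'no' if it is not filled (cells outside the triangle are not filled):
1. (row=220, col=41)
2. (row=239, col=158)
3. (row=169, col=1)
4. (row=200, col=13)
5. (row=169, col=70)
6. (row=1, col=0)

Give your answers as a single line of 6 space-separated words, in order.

Answer: no no yes no no yes

Derivation:
(220,41): row=0b11011100, col=0b101001, row AND col = 0b1000 = 8; 8 != 41 -> empty
(239,158): row=0b11101111, col=0b10011110, row AND col = 0b10001110 = 142; 142 != 158 -> empty
(169,1): row=0b10101001, col=0b1, row AND col = 0b1 = 1; 1 == 1 -> filled
(200,13): row=0b11001000, col=0b1101, row AND col = 0b1000 = 8; 8 != 13 -> empty
(169,70): row=0b10101001, col=0b1000110, row AND col = 0b0 = 0; 0 != 70 -> empty
(1,0): row=0b1, col=0b0, row AND col = 0b0 = 0; 0 == 0 -> filled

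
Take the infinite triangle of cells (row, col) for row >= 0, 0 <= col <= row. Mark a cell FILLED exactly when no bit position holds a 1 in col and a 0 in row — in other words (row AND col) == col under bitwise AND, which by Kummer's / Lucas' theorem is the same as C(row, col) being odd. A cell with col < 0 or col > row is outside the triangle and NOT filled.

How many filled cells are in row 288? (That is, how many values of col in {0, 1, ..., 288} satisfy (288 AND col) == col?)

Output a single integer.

288 in binary = 100100000
popcount(288) = number of 1-bits in 100100000 = 2
A col c satisfies (288 AND c) == c iff every set bit of c is also set in 288; each of the 2 set bits of 288 can independently be on or off in c.
count = 2^2 = 4

Answer: 4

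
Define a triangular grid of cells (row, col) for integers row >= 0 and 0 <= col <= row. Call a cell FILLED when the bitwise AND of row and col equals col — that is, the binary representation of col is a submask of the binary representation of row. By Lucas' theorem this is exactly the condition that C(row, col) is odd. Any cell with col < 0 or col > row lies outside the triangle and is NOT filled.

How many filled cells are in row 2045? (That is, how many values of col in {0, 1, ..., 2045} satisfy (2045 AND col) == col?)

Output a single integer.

2045 in binary = 11111111101
popcount(2045) = number of 1-bits in 11111111101 = 10
A col c satisfies (2045 AND c) == c iff every set bit of c is also set in 2045; each of the 10 set bits of 2045 can independently be on or off in c.
count = 2^10 = 1024

Answer: 1024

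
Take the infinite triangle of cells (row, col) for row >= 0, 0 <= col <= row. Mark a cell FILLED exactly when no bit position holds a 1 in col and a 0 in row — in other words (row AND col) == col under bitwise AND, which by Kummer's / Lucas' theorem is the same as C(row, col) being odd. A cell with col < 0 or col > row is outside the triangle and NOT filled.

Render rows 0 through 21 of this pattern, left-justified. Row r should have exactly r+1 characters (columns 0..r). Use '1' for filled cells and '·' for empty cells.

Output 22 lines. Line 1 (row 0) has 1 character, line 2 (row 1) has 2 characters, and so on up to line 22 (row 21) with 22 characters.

Answer: 1
11
1·1
1111
1···1
11··11
1·1·1·1
11111111
1·······1
11······11
1·1·····1·1
1111····1111
1···1···1···1
11··11··11··11
1·1·1·1·1·1·1·1
1111111111111111
1···············1
11··············11
1·1·············1·1
1111············1111
1···1···········1···1
11··11··········11··11

Derivation:
r0=0: 1
r1=1: 11
r2=10: 1·1
r3=11: 1111
r4=100: 1···1
r5=101: 11··11
r6=110: 1·1·1·1
r7=111: 11111111
r8=1000: 1·······1
r9=1001: 11······11
r10=1010: 1·1·····1·1
r11=1011: 1111····1111
r12=1100: 1···1···1···1
r13=1101: 11··11··11··11
r14=1110: 1·1·1·1·1·1·1·1
r15=1111: 1111111111111111
r16=10000: 1···············1
r17=10001: 11··············11
r18=10010: 1·1·············1·1
r19=10011: 1111············1111
r20=10100: 1···1···········1···1
r21=10101: 11··11··········11··11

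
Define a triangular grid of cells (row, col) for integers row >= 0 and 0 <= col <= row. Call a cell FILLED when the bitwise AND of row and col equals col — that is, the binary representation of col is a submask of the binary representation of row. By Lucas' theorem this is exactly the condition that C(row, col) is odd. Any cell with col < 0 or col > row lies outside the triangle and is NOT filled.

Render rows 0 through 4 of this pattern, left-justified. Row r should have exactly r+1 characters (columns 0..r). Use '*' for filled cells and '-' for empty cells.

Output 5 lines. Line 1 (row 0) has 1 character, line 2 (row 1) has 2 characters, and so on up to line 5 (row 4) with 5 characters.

r0=0: *
r1=1: **
r2=10: *-*
r3=11: ****
r4=100: *---*

Answer: *
**
*-*
****
*---*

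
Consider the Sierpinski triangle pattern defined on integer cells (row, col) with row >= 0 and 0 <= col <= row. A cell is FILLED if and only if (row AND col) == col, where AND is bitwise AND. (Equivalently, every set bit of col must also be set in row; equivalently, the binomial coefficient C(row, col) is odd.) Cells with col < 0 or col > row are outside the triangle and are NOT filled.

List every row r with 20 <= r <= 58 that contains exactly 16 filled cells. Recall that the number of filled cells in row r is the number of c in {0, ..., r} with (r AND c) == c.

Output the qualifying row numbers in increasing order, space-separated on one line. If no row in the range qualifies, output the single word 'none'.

Row r has 2^popcount(r) filled cells, so we need popcount(r) = log2(16) = 4.
Scan r = 20..58 and keep those with exactly 4 one-bits:
r=20=10100 popcount=2 -> skip
r=21=10101 popcount=3 -> skip
r=22=10110 popcount=3 -> skip
r=23=10111 popcount=4 -> KEEP
r=24=11000 popcount=2 -> skip
r=25=11001 popcount=3 -> skip
r=26=11010 popcount=3 -> skip
r=27=11011 popcount=4 -> KEEP
r=28=11100 popcount=3 -> skip
r=29=11101 popcount=4 -> KEEP
r=30=11110 popcount=4 -> KEEP
r=31=11111 popcount=5 -> skip
r=32=100000 popcount=1 -> skip
r=33=100001 popcount=2 -> skip
r=34=100010 popcount=2 -> skip
r=35=100011 popcount=3 -> skip
r=36=100100 popcount=2 -> skip
r=37=100101 popcount=3 -> skip
r=38=100110 popcount=3 -> skip
r=39=100111 popcount=4 -> KEEP
r=40=101000 popcount=2 -> skip
r=41=101001 popcount=3 -> skip
r=42=101010 popcount=3 -> skip
r=43=101011 popcount=4 -> KEEP
r=44=101100 popcount=3 -> skip
r=45=101101 popcount=4 -> KEEP
r=46=101110 popcount=4 -> KEEP
r=47=101111 popcount=5 -> skip
r=48=110000 popcount=2 -> skip
r=49=110001 popcount=3 -> skip
r=50=110010 popcount=3 -> skip
r=51=110011 popcount=4 -> KEEP
r=52=110100 popcount=3 -> skip
r=53=110101 popcount=4 -> KEEP
r=54=110110 popcount=4 -> KEEP
r=55=110111 popcount=5 -> skip
r=56=111000 popcount=3 -> skip
r=57=111001 popcount=4 -> KEEP
r=58=111010 popcount=4 -> KEEP
Kept rows: 23 27 29 30 39 43 45 46 51 53 54 57 58

Answer: 23 27 29 30 39 43 45 46 51 53 54 57 58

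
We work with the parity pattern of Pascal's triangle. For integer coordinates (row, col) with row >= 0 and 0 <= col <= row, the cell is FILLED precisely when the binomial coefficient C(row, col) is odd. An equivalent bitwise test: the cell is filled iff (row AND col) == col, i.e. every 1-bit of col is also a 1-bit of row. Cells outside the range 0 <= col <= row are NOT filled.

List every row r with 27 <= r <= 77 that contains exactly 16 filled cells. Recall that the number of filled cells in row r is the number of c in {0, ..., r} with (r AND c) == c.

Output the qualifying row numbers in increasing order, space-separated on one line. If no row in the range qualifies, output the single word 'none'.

Row r has 2^popcount(r) filled cells, so we need popcount(r) = log2(16) = 4.
Scan r = 27..77 and keep those with exactly 4 one-bits:
r=27=11011 popcount=4 -> KEEP
r=28=11100 popcount=3 -> skip
r=29=11101 popcount=4 -> KEEP
r=30=11110 popcount=4 -> KEEP
r=31=11111 popcount=5 -> skip
r=32=100000 popcount=1 -> skip
r=33=100001 popcount=2 -> skip
r=34=100010 popcount=2 -> skip
r=35=100011 popcount=3 -> skip
r=36=100100 popcount=2 -> skip
r=37=100101 popcount=3 -> skip
r=38=100110 popcount=3 -> skip
r=39=100111 popcount=4 -> KEEP
r=40=101000 popcount=2 -> skip
r=41=101001 popcount=3 -> skip
r=42=101010 popcount=3 -> skip
r=43=101011 popcount=4 -> KEEP
r=44=101100 popcount=3 -> skip
r=45=101101 popcount=4 -> KEEP
r=46=101110 popcount=4 -> KEEP
r=47=101111 popcount=5 -> skip
r=48=110000 popcount=2 -> skip
r=49=110001 popcount=3 -> skip
r=50=110010 popcount=3 -> skip
r=51=110011 popcount=4 -> KEEP
r=52=110100 popcount=3 -> skip
r=53=110101 popcount=4 -> KEEP
r=54=110110 popcount=4 -> KEEP
r=55=110111 popcount=5 -> skip
r=56=111000 popcount=3 -> skip
r=57=111001 popcount=4 -> KEEP
r=58=111010 popcount=4 -> KEEP
r=59=111011 popcount=5 -> skip
r=60=111100 popcount=4 -> KEEP
r=61=111101 popcount=5 -> skip
r=62=111110 popcount=5 -> skip
r=63=111111 popcount=6 -> skip
r=64=1000000 popcount=1 -> skip
r=65=1000001 popcount=2 -> skip
r=66=1000010 popcount=2 -> skip
r=67=1000011 popcount=3 -> skip
r=68=1000100 popcount=2 -> skip
r=69=1000101 popcount=3 -> skip
r=70=1000110 popcount=3 -> skip
r=71=1000111 popcount=4 -> KEEP
r=72=1001000 popcount=2 -> skip
r=73=1001001 popcount=3 -> skip
r=74=1001010 popcount=3 -> skip
r=75=1001011 popcount=4 -> KEEP
r=76=1001100 popcount=3 -> skip
r=77=1001101 popcount=4 -> KEEP
Kept rows: 27 29 30 39 43 45 46 51 53 54 57 58 60 71 75 77

Answer: 27 29 30 39 43 45 46 51 53 54 57 58 60 71 75 77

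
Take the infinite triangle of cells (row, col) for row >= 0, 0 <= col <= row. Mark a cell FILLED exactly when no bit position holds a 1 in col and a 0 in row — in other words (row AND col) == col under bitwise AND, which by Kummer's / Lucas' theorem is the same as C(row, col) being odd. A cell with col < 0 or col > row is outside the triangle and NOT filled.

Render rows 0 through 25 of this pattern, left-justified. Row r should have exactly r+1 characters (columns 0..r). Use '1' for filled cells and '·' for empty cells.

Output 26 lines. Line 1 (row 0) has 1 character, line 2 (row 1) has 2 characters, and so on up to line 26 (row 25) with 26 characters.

r0=0: 1
r1=1: 11
r2=10: 1·1
r3=11: 1111
r4=100: 1···1
r5=101: 11··11
r6=110: 1·1·1·1
r7=111: 11111111
r8=1000: 1·······1
r9=1001: 11······11
r10=1010: 1·1·····1·1
r11=1011: 1111····1111
r12=1100: 1···1···1···1
r13=1101: 11··11··11··11
r14=1110: 1·1·1·1·1·1·1·1
r15=1111: 1111111111111111
r16=10000: 1···············1
r17=10001: 11··············11
r18=10010: 1·1·············1·1
r19=10011: 1111············1111
r20=10100: 1···1···········1···1
r21=10101: 11··11··········11··11
r22=10110: 1·1·1·1·········1·1·1·1
r23=10111: 11111111········11111111
r24=11000: 1·······1·······1·······1
r25=11001: 11······11······11······11

Answer: 1
11
1·1
1111
1···1
11··11
1·1·1·1
11111111
1·······1
11······11
1·1·····1·1
1111····1111
1···1···1···1
11··11··11··11
1·1·1·1·1·1·1·1
1111111111111111
1···············1
11··············11
1·1·············1·1
1111············1111
1···1···········1···1
11··11··········11··11
1·1·1·1·········1·1·1·1
11111111········11111111
1·······1·······1·······1
11······11······11······11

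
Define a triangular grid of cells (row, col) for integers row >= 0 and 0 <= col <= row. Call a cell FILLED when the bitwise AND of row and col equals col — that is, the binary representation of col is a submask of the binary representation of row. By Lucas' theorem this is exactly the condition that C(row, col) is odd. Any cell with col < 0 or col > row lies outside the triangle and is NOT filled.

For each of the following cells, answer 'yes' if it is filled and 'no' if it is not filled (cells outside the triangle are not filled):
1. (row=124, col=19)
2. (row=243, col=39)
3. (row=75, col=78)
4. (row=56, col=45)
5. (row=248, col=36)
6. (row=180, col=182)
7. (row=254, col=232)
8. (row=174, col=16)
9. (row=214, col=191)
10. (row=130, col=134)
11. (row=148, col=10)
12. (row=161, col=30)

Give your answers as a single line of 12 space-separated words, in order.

(124,19): row=0b1111100, col=0b10011, row AND col = 0b10000 = 16; 16 != 19 -> empty
(243,39): row=0b11110011, col=0b100111, row AND col = 0b100011 = 35; 35 != 39 -> empty
(75,78): col outside [0, 75] -> not filled
(56,45): row=0b111000, col=0b101101, row AND col = 0b101000 = 40; 40 != 45 -> empty
(248,36): row=0b11111000, col=0b100100, row AND col = 0b100000 = 32; 32 != 36 -> empty
(180,182): col outside [0, 180] -> not filled
(254,232): row=0b11111110, col=0b11101000, row AND col = 0b11101000 = 232; 232 == 232 -> filled
(174,16): row=0b10101110, col=0b10000, row AND col = 0b0 = 0; 0 != 16 -> empty
(214,191): row=0b11010110, col=0b10111111, row AND col = 0b10010110 = 150; 150 != 191 -> empty
(130,134): col outside [0, 130] -> not filled
(148,10): row=0b10010100, col=0b1010, row AND col = 0b0 = 0; 0 != 10 -> empty
(161,30): row=0b10100001, col=0b11110, row AND col = 0b0 = 0; 0 != 30 -> empty

Answer: no no no no no no yes no no no no no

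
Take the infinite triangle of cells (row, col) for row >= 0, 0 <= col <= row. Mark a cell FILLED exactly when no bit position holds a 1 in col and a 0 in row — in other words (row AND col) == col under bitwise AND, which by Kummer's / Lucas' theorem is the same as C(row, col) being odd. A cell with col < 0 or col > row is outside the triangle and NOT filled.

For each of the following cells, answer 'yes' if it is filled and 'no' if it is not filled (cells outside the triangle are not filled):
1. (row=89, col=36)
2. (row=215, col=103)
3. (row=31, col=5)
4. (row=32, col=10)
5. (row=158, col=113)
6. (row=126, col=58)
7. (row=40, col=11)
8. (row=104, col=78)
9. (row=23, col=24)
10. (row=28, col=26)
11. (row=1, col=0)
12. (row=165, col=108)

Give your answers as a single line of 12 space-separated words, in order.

Answer: no no yes no no yes no no no no yes no

Derivation:
(89,36): row=0b1011001, col=0b100100, row AND col = 0b0 = 0; 0 != 36 -> empty
(215,103): row=0b11010111, col=0b1100111, row AND col = 0b1000111 = 71; 71 != 103 -> empty
(31,5): row=0b11111, col=0b101, row AND col = 0b101 = 5; 5 == 5 -> filled
(32,10): row=0b100000, col=0b1010, row AND col = 0b0 = 0; 0 != 10 -> empty
(158,113): row=0b10011110, col=0b1110001, row AND col = 0b10000 = 16; 16 != 113 -> empty
(126,58): row=0b1111110, col=0b111010, row AND col = 0b111010 = 58; 58 == 58 -> filled
(40,11): row=0b101000, col=0b1011, row AND col = 0b1000 = 8; 8 != 11 -> empty
(104,78): row=0b1101000, col=0b1001110, row AND col = 0b1001000 = 72; 72 != 78 -> empty
(23,24): col outside [0, 23] -> not filled
(28,26): row=0b11100, col=0b11010, row AND col = 0b11000 = 24; 24 != 26 -> empty
(1,0): row=0b1, col=0b0, row AND col = 0b0 = 0; 0 == 0 -> filled
(165,108): row=0b10100101, col=0b1101100, row AND col = 0b100100 = 36; 36 != 108 -> empty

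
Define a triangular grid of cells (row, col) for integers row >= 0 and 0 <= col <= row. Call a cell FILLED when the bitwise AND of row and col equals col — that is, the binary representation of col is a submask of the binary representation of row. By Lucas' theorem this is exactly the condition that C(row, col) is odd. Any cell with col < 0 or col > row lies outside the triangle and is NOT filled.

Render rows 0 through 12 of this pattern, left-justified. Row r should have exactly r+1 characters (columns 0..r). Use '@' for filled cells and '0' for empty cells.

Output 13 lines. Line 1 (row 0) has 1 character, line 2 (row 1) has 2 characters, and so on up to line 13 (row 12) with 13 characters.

r0=0: @
r1=1: @@
r2=10: @0@
r3=11: @@@@
r4=100: @000@
r5=101: @@00@@
r6=110: @0@0@0@
r7=111: @@@@@@@@
r8=1000: @0000000@
r9=1001: @@000000@@
r10=1010: @0@00000@0@
r11=1011: @@@@0000@@@@
r12=1100: @000@000@000@

Answer: @
@@
@0@
@@@@
@000@
@@00@@
@0@0@0@
@@@@@@@@
@0000000@
@@000000@@
@0@00000@0@
@@@@0000@@@@
@000@000@000@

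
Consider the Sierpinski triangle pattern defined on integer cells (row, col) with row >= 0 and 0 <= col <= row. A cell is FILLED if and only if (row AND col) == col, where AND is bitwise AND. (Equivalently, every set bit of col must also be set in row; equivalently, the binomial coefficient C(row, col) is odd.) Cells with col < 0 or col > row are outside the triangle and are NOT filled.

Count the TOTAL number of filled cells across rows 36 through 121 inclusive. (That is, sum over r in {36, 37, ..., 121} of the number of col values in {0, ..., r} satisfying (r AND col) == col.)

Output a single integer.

Answer: 1542

Derivation:
r36=100100 pc2: +4 =4
r37=100101 pc3: +8 =12
r38=100110 pc3: +8 =20
r39=100111 pc4: +16 =36
r40=101000 pc2: +4 =40
r41=101001 pc3: +8 =48
r42=101010 pc3: +8 =56
r43=101011 pc4: +16 =72
r44=101100 pc3: +8 =80
r45=101101 pc4: +16 =96
r46=101110 pc4: +16 =112
r47=101111 pc5: +32 =144
r48=110000 pc2: +4 =148
r49=110001 pc3: +8 =156
r50=110010 pc3: +8 =164
r51=110011 pc4: +16 =180
r52=110100 pc3: +8 =188
r53=110101 pc4: +16 =204
r54=110110 pc4: +16 =220
r55=110111 pc5: +32 =252
r56=111000 pc3: +8 =260
r57=111001 pc4: +16 =276
r58=111010 pc4: +16 =292
r59=111011 pc5: +32 =324
r60=111100 pc4: +16 =340
r61=111101 pc5: +32 =372
r62=111110 pc5: +32 =404
r63=111111 pc6: +64 =468
r64=1000000 pc1: +2 =470
r65=1000001 pc2: +4 =474
r66=1000010 pc2: +4 =478
r67=1000011 pc3: +8 =486
r68=1000100 pc2: +4 =490
r69=1000101 pc3: +8 =498
r70=1000110 pc3: +8 =506
r71=1000111 pc4: +16 =522
r72=1001000 pc2: +4 =526
r73=1001001 pc3: +8 =534
r74=1001010 pc3: +8 =542
r75=1001011 pc4: +16 =558
r76=1001100 pc3: +8 =566
r77=1001101 pc4: +16 =582
r78=1001110 pc4: +16 =598
r79=1001111 pc5: +32 =630
r80=1010000 pc2: +4 =634
r81=1010001 pc3: +8 =642
r82=1010010 pc3: +8 =650
r83=1010011 pc4: +16 =666
r84=1010100 pc3: +8 =674
r85=1010101 pc4: +16 =690
r86=1010110 pc4: +16 =706
r87=1010111 pc5: +32 =738
r88=1011000 pc3: +8 =746
r89=1011001 pc4: +16 =762
r90=1011010 pc4: +16 =778
r91=1011011 pc5: +32 =810
r92=1011100 pc4: +16 =826
r93=1011101 pc5: +32 =858
r94=1011110 pc5: +32 =890
r95=1011111 pc6: +64 =954
r96=1100000 pc2: +4 =958
r97=1100001 pc3: +8 =966
r98=1100010 pc3: +8 =974
r99=1100011 pc4: +16 =990
r100=1100100 pc3: +8 =998
r101=1100101 pc4: +16 =1014
r102=1100110 pc4: +16 =1030
r103=1100111 pc5: +32 =1062
r104=1101000 pc3: +8 =1070
r105=1101001 pc4: +16 =1086
r106=1101010 pc4: +16 =1102
r107=1101011 pc5: +32 =1134
r108=1101100 pc4: +16 =1150
r109=1101101 pc5: +32 =1182
r110=1101110 pc5: +32 =1214
r111=1101111 pc6: +64 =1278
r112=1110000 pc3: +8 =1286
r113=1110001 pc4: +16 =1302
r114=1110010 pc4: +16 =1318
r115=1110011 pc5: +32 =1350
r116=1110100 pc4: +16 =1366
r117=1110101 pc5: +32 =1398
r118=1110110 pc5: +32 =1430
r119=1110111 pc6: +64 =1494
r120=1111000 pc4: +16 =1510
r121=1111001 pc5: +32 =1542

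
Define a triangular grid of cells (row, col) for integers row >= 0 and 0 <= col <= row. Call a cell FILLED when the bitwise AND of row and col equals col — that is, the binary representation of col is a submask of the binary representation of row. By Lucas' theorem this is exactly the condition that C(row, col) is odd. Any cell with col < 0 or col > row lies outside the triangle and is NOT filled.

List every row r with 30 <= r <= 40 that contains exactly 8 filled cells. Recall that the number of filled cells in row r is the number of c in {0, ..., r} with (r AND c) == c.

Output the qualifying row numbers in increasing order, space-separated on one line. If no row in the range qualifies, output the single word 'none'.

Row r has 2^popcount(r) filled cells, so we need popcount(r) = log2(8) = 3.
Scan r = 30..40 and keep those with exactly 3 one-bits:
r=30=11110 popcount=4 -> skip
r=31=11111 popcount=5 -> skip
r=32=100000 popcount=1 -> skip
r=33=100001 popcount=2 -> skip
r=34=100010 popcount=2 -> skip
r=35=100011 popcount=3 -> KEEP
r=36=100100 popcount=2 -> skip
r=37=100101 popcount=3 -> KEEP
r=38=100110 popcount=3 -> KEEP
r=39=100111 popcount=4 -> skip
r=40=101000 popcount=2 -> skip
Kept rows: 35 37 38

Answer: 35 37 38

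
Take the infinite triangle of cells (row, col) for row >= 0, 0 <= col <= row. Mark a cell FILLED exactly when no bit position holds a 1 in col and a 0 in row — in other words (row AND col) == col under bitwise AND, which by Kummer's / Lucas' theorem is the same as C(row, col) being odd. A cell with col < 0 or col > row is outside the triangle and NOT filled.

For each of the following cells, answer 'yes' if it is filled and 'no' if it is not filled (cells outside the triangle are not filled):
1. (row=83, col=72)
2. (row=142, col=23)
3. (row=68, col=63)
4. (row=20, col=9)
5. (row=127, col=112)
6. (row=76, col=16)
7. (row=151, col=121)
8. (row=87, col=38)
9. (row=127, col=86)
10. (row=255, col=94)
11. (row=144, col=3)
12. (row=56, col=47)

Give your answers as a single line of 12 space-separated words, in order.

Answer: no no no no yes no no no yes yes no no

Derivation:
(83,72): row=0b1010011, col=0b1001000, row AND col = 0b1000000 = 64; 64 != 72 -> empty
(142,23): row=0b10001110, col=0b10111, row AND col = 0b110 = 6; 6 != 23 -> empty
(68,63): row=0b1000100, col=0b111111, row AND col = 0b100 = 4; 4 != 63 -> empty
(20,9): row=0b10100, col=0b1001, row AND col = 0b0 = 0; 0 != 9 -> empty
(127,112): row=0b1111111, col=0b1110000, row AND col = 0b1110000 = 112; 112 == 112 -> filled
(76,16): row=0b1001100, col=0b10000, row AND col = 0b0 = 0; 0 != 16 -> empty
(151,121): row=0b10010111, col=0b1111001, row AND col = 0b10001 = 17; 17 != 121 -> empty
(87,38): row=0b1010111, col=0b100110, row AND col = 0b110 = 6; 6 != 38 -> empty
(127,86): row=0b1111111, col=0b1010110, row AND col = 0b1010110 = 86; 86 == 86 -> filled
(255,94): row=0b11111111, col=0b1011110, row AND col = 0b1011110 = 94; 94 == 94 -> filled
(144,3): row=0b10010000, col=0b11, row AND col = 0b0 = 0; 0 != 3 -> empty
(56,47): row=0b111000, col=0b101111, row AND col = 0b101000 = 40; 40 != 47 -> empty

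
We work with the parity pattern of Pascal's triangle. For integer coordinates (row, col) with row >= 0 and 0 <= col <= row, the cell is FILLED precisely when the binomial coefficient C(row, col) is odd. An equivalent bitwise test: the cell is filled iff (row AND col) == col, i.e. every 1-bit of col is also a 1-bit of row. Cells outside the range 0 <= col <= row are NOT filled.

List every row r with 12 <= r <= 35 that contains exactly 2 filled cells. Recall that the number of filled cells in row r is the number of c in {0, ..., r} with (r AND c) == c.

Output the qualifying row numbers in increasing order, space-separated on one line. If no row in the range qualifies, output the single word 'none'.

Answer: 16 32

Derivation:
Row r has 2^popcount(r) filled cells, so we need popcount(r) = log2(2) = 1.
Scan r = 12..35 and keep those with exactly 1 one-bits:
r=12=1100 popcount=2 -> skip
r=13=1101 popcount=3 -> skip
r=14=1110 popcount=3 -> skip
r=15=1111 popcount=4 -> skip
r=16=10000 popcount=1 -> KEEP
r=17=10001 popcount=2 -> skip
r=18=10010 popcount=2 -> skip
r=19=10011 popcount=3 -> skip
r=20=10100 popcount=2 -> skip
r=21=10101 popcount=3 -> skip
r=22=10110 popcount=3 -> skip
r=23=10111 popcount=4 -> skip
r=24=11000 popcount=2 -> skip
r=25=11001 popcount=3 -> skip
r=26=11010 popcount=3 -> skip
r=27=11011 popcount=4 -> skip
r=28=11100 popcount=3 -> skip
r=29=11101 popcount=4 -> skip
r=30=11110 popcount=4 -> skip
r=31=11111 popcount=5 -> skip
r=32=100000 popcount=1 -> KEEP
r=33=100001 popcount=2 -> skip
r=34=100010 popcount=2 -> skip
r=35=100011 popcount=3 -> skip
Kept rows: 16 32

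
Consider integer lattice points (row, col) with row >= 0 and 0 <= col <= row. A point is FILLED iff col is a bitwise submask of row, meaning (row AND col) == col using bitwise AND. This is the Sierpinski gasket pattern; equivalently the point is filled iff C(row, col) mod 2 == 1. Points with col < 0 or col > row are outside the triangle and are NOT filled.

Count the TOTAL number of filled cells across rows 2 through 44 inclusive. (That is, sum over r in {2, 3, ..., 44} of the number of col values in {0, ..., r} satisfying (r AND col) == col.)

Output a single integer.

r2=10 pc1: +2 =2
r3=11 pc2: +4 =6
r4=100 pc1: +2 =8
r5=101 pc2: +4 =12
r6=110 pc2: +4 =16
r7=111 pc3: +8 =24
r8=1000 pc1: +2 =26
r9=1001 pc2: +4 =30
r10=1010 pc2: +4 =34
r11=1011 pc3: +8 =42
r12=1100 pc2: +4 =46
r13=1101 pc3: +8 =54
r14=1110 pc3: +8 =62
r15=1111 pc4: +16 =78
r16=10000 pc1: +2 =80
r17=10001 pc2: +4 =84
r18=10010 pc2: +4 =88
r19=10011 pc3: +8 =96
r20=10100 pc2: +4 =100
r21=10101 pc3: +8 =108
r22=10110 pc3: +8 =116
r23=10111 pc4: +16 =132
r24=11000 pc2: +4 =136
r25=11001 pc3: +8 =144
r26=11010 pc3: +8 =152
r27=11011 pc4: +16 =168
r28=11100 pc3: +8 =176
r29=11101 pc4: +16 =192
r30=11110 pc4: +16 =208
r31=11111 pc5: +32 =240
r32=100000 pc1: +2 =242
r33=100001 pc2: +4 =246
r34=100010 pc2: +4 =250
r35=100011 pc3: +8 =258
r36=100100 pc2: +4 =262
r37=100101 pc3: +8 =270
r38=100110 pc3: +8 =278
r39=100111 pc4: +16 =294
r40=101000 pc2: +4 =298
r41=101001 pc3: +8 =306
r42=101010 pc3: +8 =314
r43=101011 pc4: +16 =330
r44=101100 pc3: +8 =338

Answer: 338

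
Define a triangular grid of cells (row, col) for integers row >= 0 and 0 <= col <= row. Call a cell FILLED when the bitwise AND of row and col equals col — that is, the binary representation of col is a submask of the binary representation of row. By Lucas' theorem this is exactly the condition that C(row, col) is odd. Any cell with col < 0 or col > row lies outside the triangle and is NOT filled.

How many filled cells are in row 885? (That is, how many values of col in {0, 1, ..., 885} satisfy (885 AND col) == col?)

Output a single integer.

Answer: 128

Derivation:
885 in binary = 1101110101
popcount(885) = number of 1-bits in 1101110101 = 7
A col c satisfies (885 AND c) == c iff every set bit of c is also set in 885; each of the 7 set bits of 885 can independently be on or off in c.
count = 2^7 = 128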